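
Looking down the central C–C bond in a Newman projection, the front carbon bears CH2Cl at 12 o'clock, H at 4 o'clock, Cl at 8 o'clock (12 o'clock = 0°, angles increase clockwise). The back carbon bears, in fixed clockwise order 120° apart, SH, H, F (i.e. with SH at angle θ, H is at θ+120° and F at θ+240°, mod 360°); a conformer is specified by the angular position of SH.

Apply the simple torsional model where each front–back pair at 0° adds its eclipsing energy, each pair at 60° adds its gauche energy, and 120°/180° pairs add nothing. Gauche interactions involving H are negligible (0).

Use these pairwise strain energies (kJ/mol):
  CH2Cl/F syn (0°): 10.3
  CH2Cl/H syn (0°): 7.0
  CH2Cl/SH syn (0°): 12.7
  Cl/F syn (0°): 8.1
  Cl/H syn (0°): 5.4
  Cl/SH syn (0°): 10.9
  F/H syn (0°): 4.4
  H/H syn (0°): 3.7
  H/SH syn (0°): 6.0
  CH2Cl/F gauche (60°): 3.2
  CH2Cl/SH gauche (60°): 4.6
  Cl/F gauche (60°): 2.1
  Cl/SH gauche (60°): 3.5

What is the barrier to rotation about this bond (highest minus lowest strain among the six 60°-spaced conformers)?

17.8 kJ/mol

SH at 0° (eclipsed): CH2Cl–SH eclipsed, H–H eclipsed, Cl–F eclipsed; 12.7 + 3.7 + 8.1 = 24.5 kJ/mol.
SH at 60° (staggered): CH2Cl–SH gauche, CH2Cl–F gauche, Cl–F gauche; 4.6 + 3.2 + 2.1 = 9.9 kJ/mol.
SH at 120° (eclipsed): CH2Cl–F eclipsed, H–SH eclipsed, Cl–H eclipsed; 10.3 + 6.0 + 5.4 = 21.7 kJ/mol.
SH at 180° (staggered): CH2Cl–F gauche, Cl–SH gauche; 3.2 + 3.5 = 6.7 kJ/mol.
SH at 240° (eclipsed): CH2Cl–H eclipsed, H–F eclipsed, Cl–SH eclipsed; 7.0 + 4.4 + 10.9 = 22.3 kJ/mol.
SH at 300° (staggered): CH2Cl–SH gauche, Cl–SH gauche, Cl–F gauche; 4.6 + 3.5 + 2.1 = 10.2 kJ/mol.
Max at 0° (24.5 kJ/mol), min at 180° (6.7 kJ/mol); barrier = 17.8 kJ/mol.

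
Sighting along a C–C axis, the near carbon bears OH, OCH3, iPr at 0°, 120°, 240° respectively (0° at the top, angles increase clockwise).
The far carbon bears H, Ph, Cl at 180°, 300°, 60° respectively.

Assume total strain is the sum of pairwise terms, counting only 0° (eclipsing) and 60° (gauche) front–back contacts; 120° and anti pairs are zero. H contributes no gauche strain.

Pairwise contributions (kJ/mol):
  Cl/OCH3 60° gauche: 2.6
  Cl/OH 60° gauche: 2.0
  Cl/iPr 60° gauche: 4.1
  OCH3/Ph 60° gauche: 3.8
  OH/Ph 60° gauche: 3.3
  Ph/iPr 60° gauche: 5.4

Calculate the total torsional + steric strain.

This conformer (staggered): OH(0°)/Ph(300°) gauche 3.3; OH(0°)/Cl(60°) gauche 2.0; OCH3(120°)/Cl(60°) gauche 2.6; iPr(240°)/Ph(300°) gauche 5.4 → 13.3 kJ/mol.

13.3 kJ/mol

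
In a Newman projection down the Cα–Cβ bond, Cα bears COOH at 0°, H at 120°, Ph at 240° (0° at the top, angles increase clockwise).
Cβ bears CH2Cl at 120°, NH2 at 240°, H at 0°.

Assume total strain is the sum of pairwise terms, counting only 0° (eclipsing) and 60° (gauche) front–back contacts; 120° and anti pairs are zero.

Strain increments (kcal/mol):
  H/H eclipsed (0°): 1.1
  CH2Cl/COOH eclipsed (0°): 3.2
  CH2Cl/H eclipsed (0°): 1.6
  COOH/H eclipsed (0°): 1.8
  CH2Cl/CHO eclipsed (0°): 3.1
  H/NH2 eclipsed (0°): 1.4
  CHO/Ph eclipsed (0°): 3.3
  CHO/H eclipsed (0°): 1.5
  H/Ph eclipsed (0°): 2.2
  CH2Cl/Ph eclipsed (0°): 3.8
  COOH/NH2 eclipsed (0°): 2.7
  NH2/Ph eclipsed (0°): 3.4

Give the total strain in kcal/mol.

This conformer is eclipsed. COOH at 0° is eclipsed with H at 0° (1.8); H at 120° is eclipsed with CH2Cl at 120° (1.6); Ph at 240° is eclipsed with NH2 at 240° (3.4). Total 6.8 kcal/mol.

6.8 kcal/mol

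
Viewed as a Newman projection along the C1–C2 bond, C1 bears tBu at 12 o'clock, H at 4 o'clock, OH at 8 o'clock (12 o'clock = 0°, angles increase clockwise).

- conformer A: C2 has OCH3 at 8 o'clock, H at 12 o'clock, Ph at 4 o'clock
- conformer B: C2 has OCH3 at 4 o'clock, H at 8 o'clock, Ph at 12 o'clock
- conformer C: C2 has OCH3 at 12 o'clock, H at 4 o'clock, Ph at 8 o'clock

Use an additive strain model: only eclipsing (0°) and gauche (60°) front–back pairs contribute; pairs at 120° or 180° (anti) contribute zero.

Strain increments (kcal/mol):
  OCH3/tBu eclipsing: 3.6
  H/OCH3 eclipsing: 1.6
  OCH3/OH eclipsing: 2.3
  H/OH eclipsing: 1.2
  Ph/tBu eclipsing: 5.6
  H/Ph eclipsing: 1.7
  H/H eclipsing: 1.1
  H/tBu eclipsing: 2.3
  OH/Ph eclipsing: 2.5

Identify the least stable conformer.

A (eclipsed): tBu–H eclipsed, H–Ph eclipsed, OH–OCH3 eclipsed; 2.3 + 1.7 + 2.3 = 6.3 kcal/mol.
B (eclipsed): tBu–Ph eclipsed, H–OCH3 eclipsed, OH–H eclipsed; 5.6 + 1.6 + 1.2 = 8.4 kcal/mol.
C (eclipsed): tBu–OCH3 eclipsed, H–H eclipsed, OH–Ph eclipsed; 3.6 + 1.1 + 2.5 = 7.2 kcal/mol.
B has the highest total (8.4 kcal/mol).

B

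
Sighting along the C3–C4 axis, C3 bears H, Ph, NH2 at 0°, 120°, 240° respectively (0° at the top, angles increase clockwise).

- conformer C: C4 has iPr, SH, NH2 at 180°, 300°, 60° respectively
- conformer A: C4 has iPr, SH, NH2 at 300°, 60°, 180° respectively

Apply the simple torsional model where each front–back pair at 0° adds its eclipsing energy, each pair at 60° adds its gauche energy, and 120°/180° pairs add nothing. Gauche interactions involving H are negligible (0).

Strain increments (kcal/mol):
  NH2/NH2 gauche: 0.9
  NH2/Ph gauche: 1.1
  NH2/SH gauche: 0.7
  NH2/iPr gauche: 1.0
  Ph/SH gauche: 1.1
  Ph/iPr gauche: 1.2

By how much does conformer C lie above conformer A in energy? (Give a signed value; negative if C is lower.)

-0.1 kcal/mol

C (staggered): Ph–iPr gauche, Ph–NH2 gauche, NH2–iPr gauche, NH2–SH gauche; 1.2 + 1.1 + 1.0 + 0.7 = 4.0 kcal/mol.
A (staggered): Ph–SH gauche, Ph–NH2 gauche, NH2–iPr gauche, NH2–NH2 gauche; 1.1 + 1.1 + 1.0 + 0.9 = 4.1 kcal/mol.
E(C) − E(A) = 4.0 − 4.1 = -0.1 kcal/mol.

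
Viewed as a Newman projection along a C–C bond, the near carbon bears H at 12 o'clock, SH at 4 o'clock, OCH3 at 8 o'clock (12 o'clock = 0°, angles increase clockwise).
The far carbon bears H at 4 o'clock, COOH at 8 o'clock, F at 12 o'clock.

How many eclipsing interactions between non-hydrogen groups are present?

Non-H eclipsing pairs: OCH3(240°)/COOH(240°) — 1 interaction.

1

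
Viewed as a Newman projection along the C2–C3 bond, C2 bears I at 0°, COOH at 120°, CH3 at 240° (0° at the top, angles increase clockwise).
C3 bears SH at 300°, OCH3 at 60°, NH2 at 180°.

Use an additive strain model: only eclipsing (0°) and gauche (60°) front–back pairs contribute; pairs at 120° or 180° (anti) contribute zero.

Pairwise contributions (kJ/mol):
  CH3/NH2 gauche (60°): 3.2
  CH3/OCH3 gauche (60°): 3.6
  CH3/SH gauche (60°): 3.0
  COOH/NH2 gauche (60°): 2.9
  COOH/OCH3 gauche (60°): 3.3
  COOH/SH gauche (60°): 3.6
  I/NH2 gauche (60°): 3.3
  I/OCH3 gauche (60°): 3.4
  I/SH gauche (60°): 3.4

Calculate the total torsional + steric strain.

This conformer (staggered): I(0°)/SH(300°) gauche 3.4; I(0°)/OCH3(60°) gauche 3.4; COOH(120°)/OCH3(60°) gauche 3.3; COOH(120°)/NH2(180°) gauche 2.9; CH3(240°)/SH(300°) gauche 3.0; CH3(240°)/NH2(180°) gauche 3.2 → 19.2 kJ/mol.

19.2 kJ/mol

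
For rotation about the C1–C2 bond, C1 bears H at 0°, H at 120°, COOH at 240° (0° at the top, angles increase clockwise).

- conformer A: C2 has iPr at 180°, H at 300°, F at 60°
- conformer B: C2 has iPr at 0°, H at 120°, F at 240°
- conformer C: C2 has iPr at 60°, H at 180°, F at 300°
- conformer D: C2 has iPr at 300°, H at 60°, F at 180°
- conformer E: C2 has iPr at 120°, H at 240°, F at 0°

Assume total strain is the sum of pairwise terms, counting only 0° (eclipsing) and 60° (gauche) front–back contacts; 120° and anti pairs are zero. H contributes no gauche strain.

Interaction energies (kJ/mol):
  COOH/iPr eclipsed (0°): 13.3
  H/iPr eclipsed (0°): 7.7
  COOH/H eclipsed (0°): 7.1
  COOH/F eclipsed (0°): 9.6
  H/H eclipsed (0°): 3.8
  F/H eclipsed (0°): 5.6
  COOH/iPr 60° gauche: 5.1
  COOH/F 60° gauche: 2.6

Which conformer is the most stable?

C

A (staggered): COOH(240°)/iPr(180°) gauche 5.1 → 5.1 kJ/mol.
B (eclipsed): H(0°)/iPr(0°) eclipsed 7.7; H(120°)/H(120°) eclipsed 3.8; COOH(240°)/F(240°) eclipsed 9.6 → 21.1 kJ/mol.
C (staggered): COOH(240°)/F(300°) gauche 2.6 → 2.6 kJ/mol.
D (staggered): COOH(240°)/iPr(300°) gauche 5.1; COOH(240°)/F(180°) gauche 2.6 → 7.7 kJ/mol.
E (eclipsed): H(0°)/F(0°) eclipsed 5.6; H(120°)/iPr(120°) eclipsed 7.7; COOH(240°)/H(240°) eclipsed 7.1 → 20.4 kJ/mol.
C has the lowest total (2.6 kJ/mol).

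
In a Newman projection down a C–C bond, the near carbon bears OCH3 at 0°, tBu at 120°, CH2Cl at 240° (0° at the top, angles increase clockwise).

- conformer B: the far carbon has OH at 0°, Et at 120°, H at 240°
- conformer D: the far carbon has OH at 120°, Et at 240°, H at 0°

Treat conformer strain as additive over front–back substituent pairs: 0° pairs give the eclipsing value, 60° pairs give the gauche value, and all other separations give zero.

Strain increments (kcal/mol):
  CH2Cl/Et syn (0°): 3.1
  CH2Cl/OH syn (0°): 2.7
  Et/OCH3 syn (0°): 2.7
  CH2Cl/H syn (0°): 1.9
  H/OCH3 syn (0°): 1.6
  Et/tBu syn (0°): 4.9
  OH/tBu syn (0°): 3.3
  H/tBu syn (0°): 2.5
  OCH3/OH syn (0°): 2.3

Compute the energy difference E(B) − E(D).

B is eclipsed. OCH3 at 0° is eclipsed with OH at 0° (2.3); tBu at 120° is eclipsed with Et at 120° (4.9); CH2Cl at 240° is eclipsed with H at 240° (1.9). Total 9.1 kcal/mol.
D is eclipsed. OCH3 at 0° is eclipsed with H at 0° (1.6); tBu at 120° is eclipsed with OH at 120° (3.3); CH2Cl at 240° is eclipsed with Et at 240° (3.1). Total 8.0 kcal/mol.
E(B) − E(D) = 9.1 − 8.0 = +1.1 kcal/mol.

+1.1 kcal/mol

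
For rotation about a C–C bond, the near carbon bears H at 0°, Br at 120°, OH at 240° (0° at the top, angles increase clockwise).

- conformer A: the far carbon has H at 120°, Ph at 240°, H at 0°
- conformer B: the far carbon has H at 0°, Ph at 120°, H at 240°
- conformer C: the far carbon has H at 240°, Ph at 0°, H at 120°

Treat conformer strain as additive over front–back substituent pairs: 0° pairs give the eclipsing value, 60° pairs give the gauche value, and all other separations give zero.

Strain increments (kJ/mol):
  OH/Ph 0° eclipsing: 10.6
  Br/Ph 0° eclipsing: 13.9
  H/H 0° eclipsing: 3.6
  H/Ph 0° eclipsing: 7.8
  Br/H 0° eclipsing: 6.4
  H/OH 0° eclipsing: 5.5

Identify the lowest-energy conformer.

A (eclipsed): H(0°)/H(0°) eclipsed 3.6; Br(120°)/H(120°) eclipsed 6.4; OH(240°)/Ph(240°) eclipsed 10.6 → 20.6 kJ/mol.
B (eclipsed): H(0°)/H(0°) eclipsed 3.6; Br(120°)/Ph(120°) eclipsed 13.9; OH(240°)/H(240°) eclipsed 5.5 → 23.0 kJ/mol.
C (eclipsed): H(0°)/Ph(0°) eclipsed 7.8; Br(120°)/H(120°) eclipsed 6.4; OH(240°)/H(240°) eclipsed 5.5 → 19.7 kJ/mol.
C has the lowest total (19.7 kJ/mol).

C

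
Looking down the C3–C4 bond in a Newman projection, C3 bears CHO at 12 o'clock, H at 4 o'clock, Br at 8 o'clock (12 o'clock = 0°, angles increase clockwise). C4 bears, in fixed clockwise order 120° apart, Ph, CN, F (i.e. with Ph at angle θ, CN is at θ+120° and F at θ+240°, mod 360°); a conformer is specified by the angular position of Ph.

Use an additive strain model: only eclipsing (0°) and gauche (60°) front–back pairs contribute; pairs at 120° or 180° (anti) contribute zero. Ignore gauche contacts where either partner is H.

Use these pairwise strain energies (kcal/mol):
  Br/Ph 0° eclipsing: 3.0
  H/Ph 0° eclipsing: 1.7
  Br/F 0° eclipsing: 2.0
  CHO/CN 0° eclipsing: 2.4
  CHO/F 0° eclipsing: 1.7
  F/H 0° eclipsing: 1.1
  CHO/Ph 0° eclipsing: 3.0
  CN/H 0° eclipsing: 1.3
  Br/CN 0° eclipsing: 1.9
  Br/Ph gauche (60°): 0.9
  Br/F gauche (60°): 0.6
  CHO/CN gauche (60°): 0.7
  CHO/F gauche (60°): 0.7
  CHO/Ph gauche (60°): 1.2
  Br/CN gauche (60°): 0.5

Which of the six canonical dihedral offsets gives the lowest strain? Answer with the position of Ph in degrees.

180°

Ph at 0° (eclipsed): CHO(0°)/Ph(0°) eclipsed 3.0; H(120°)/CN(120°) eclipsed 1.3; Br(240°)/F(240°) eclipsed 2.0 → 6.3 kcal/mol.
Ph at 60° (staggered): CHO(0°)/Ph(60°) gauche 1.2; CHO(0°)/F(300°) gauche 0.7; Br(240°)/CN(180°) gauche 0.5; Br(240°)/F(300°) gauche 0.6 → 3.0 kcal/mol.
Ph at 120° (eclipsed): CHO(0°)/F(0°) eclipsed 1.7; H(120°)/Ph(120°) eclipsed 1.7; Br(240°)/CN(240°) eclipsed 1.9 → 5.3 kcal/mol.
Ph at 180° (staggered): CHO(0°)/CN(300°) gauche 0.7; CHO(0°)/F(60°) gauche 0.7; Br(240°)/Ph(180°) gauche 0.9; Br(240°)/CN(300°) gauche 0.5 → 2.8 kcal/mol.
Ph at 240° (eclipsed): CHO(0°)/CN(0°) eclipsed 2.4; H(120°)/F(120°) eclipsed 1.1; Br(240°)/Ph(240°) eclipsed 3.0 → 6.5 kcal/mol.
Ph at 300° (staggered): CHO(0°)/Ph(300°) gauche 1.2; CHO(0°)/CN(60°) gauche 0.7; Br(240°)/Ph(300°) gauche 0.9; Br(240°)/F(180°) gauche 0.6 → 3.4 kcal/mol.
The minimum (2.8 kcal/mol) occurs with Ph at 180°.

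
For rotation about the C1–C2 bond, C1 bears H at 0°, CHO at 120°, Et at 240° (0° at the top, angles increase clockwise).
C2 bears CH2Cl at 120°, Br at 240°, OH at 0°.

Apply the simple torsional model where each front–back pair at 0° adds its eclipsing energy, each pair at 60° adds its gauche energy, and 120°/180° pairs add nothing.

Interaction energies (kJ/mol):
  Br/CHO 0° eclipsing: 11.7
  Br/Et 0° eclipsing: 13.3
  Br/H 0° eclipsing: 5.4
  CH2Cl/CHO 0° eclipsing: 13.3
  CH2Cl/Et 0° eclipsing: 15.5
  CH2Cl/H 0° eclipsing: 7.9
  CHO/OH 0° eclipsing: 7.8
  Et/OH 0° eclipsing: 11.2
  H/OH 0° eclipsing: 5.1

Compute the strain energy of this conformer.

This conformer (eclipsed): H(0°)/OH(0°) eclipsed 5.1; CHO(120°)/CH2Cl(120°) eclipsed 13.3; Et(240°)/Br(240°) eclipsed 13.3 → 31.7 kJ/mol.

31.7 kJ/mol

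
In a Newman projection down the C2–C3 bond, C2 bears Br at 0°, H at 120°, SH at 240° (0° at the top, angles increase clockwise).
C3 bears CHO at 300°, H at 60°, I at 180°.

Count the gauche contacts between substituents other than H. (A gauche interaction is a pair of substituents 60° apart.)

3

Non-H gauche pairs: Br(0°)/CHO(300°); SH(240°)/CHO(300°); SH(240°)/I(180°) — 3 interactions.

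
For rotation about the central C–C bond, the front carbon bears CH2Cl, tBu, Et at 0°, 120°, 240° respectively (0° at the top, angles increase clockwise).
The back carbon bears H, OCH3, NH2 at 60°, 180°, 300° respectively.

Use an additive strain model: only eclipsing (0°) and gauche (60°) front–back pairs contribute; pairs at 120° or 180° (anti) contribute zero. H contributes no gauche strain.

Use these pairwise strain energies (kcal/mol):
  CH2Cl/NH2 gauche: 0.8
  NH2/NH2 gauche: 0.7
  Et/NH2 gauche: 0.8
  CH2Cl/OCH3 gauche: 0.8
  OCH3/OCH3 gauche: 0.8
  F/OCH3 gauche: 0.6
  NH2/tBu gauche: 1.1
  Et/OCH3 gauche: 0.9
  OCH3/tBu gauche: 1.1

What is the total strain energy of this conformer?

3.6 kcal/mol

This conformer (staggered): CH2Cl(0°)/NH2(300°) gauche 0.8; tBu(120°)/OCH3(180°) gauche 1.1; Et(240°)/OCH3(180°) gauche 0.9; Et(240°)/NH2(300°) gauche 0.8 → 3.6 kcal/mol.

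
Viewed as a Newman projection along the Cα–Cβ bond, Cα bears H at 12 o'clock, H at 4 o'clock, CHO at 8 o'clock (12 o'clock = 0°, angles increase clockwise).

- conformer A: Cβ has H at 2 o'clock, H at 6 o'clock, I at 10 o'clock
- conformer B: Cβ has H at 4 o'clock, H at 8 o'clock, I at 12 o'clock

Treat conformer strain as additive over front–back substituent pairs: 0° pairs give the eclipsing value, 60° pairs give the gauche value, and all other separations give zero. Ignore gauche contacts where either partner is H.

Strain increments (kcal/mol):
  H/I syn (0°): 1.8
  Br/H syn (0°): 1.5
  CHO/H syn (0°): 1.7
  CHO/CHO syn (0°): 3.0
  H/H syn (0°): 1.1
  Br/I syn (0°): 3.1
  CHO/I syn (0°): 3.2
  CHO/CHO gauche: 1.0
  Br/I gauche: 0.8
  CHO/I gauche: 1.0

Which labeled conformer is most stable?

A

A (staggered): CHO(240°)/I(300°) gauche 1.0 → 1.0 kcal/mol.
B (eclipsed): H(0°)/I(0°) eclipsed 1.8; H(120°)/H(120°) eclipsed 1.1; CHO(240°)/H(240°) eclipsed 1.7 → 4.6 kcal/mol.
A has the lowest total (1.0 kcal/mol).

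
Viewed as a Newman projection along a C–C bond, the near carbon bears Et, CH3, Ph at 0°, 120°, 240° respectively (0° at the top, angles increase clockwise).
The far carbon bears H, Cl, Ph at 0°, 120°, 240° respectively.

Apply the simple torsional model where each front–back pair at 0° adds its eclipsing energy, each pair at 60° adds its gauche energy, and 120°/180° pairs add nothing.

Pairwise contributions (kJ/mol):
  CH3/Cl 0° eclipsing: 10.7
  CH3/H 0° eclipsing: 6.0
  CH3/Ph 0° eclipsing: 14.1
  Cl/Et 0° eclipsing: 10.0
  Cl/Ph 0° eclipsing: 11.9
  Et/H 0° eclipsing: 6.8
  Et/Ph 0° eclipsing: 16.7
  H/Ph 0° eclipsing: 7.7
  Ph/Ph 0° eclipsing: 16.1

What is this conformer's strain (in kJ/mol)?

33.6 kJ/mol

This conformer (eclipsed): Et–H eclipsed, CH3–Cl eclipsed, Ph–Ph eclipsed; 6.8 + 10.7 + 16.1 = 33.6 kJ/mol.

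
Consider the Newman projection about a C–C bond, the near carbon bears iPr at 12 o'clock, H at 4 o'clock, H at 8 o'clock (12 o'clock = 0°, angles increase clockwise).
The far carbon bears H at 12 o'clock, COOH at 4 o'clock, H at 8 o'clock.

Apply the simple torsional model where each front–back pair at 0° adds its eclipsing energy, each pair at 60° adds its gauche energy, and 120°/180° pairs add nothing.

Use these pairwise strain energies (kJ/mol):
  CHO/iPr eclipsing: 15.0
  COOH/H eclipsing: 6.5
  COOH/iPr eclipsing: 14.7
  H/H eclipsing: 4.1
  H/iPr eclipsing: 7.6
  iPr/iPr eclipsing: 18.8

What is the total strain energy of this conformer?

18.2 kJ/mol

This conformer (eclipsed): iPr(0°)/H(0°) eclipsed 7.6; H(120°)/COOH(120°) eclipsed 6.5; H(240°)/H(240°) eclipsed 4.1 → 18.2 kJ/mol.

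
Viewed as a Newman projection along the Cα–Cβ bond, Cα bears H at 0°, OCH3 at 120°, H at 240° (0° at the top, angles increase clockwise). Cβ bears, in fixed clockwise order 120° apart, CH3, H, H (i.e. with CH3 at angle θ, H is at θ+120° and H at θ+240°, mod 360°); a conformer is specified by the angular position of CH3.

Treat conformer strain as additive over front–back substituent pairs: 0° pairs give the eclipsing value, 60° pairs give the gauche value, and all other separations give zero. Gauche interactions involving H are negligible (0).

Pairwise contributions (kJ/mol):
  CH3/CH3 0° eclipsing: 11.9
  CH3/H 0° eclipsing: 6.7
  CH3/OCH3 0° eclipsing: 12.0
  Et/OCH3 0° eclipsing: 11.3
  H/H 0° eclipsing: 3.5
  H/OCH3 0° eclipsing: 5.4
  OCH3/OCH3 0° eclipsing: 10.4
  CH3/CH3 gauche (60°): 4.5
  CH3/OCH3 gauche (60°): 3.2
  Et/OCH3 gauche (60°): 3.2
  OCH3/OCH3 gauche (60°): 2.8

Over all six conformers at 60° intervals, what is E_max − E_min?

19.0 kJ/mol

CH3 at 0° (eclipsed): H–CH3 eclipsed, OCH3–H eclipsed, H–H eclipsed; 6.7 + 5.4 + 3.5 = 15.6 kJ/mol.
CH3 at 60° (staggered): OCH3–CH3 gauche; 3.2 = 3.2 kJ/mol.
CH3 at 120° (eclipsed): H–H eclipsed, OCH3–CH3 eclipsed, H–H eclipsed; 3.5 + 12.0 + 3.5 = 19.0 kJ/mol.
CH3 at 180° (staggered): OCH3–CH3 gauche; 3.2 = 3.2 kJ/mol.
CH3 at 240° (eclipsed): H–H eclipsed, OCH3–H eclipsed, H–CH3 eclipsed; 3.5 + 5.4 + 6.7 = 15.6 kJ/mol.
CH3 at 300° (staggered): no non-H gauche contacts → 0.0 kJ/mol.
Max at 120° (19.0 kJ/mol), min at 300° (0.0 kJ/mol); barrier = 19.0 kJ/mol.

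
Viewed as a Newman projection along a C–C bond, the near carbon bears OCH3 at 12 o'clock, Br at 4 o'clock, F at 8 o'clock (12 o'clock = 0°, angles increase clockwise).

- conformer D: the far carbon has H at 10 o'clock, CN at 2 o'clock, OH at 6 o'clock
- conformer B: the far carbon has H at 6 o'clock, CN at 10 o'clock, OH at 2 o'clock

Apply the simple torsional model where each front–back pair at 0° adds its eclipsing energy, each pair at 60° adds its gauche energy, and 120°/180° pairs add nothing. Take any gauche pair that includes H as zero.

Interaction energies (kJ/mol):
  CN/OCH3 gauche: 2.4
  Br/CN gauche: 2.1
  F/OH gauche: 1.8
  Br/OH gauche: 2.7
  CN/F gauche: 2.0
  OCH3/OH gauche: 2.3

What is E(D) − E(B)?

-0.4 kJ/mol

D is staggered. OCH3 at 0° is gauche with CN at 60° (2.4); Br at 120° is gauche with CN at 60° (2.1); Br at 120° is gauche with OH at 180° (2.7); F at 240° is gauche with OH at 180° (1.8). Total 9.0 kJ/mol.
B is staggered. OCH3 at 0° is gauche with CN at 300° (2.4); OCH3 at 0° is gauche with OH at 60° (2.3); Br at 120° is gauche with OH at 60° (2.7); F at 240° is gauche with CN at 300° (2.0). Total 9.4 kJ/mol.
E(D) − E(B) = 9.0 − 9.4 = -0.4 kJ/mol.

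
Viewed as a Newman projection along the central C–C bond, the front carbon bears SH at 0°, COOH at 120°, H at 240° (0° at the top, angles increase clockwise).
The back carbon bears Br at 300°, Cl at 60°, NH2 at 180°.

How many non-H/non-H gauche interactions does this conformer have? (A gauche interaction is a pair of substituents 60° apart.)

4

Non-H gauche pairs: SH(0°)/Br(300°); SH(0°)/Cl(60°); COOH(120°)/Cl(60°); COOH(120°)/NH2(180°) — 4 interactions.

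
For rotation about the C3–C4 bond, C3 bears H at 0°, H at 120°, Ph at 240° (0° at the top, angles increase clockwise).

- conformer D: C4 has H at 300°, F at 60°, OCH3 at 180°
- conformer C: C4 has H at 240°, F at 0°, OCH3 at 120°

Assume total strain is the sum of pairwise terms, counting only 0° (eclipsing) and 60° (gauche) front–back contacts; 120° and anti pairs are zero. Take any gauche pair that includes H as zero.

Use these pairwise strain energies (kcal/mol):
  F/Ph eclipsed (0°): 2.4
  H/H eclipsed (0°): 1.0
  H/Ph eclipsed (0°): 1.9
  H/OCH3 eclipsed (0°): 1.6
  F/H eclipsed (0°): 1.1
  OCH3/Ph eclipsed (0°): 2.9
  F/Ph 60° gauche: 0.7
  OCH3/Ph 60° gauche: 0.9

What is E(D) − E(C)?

D (staggered): Ph(240°)/OCH3(180°) gauche 0.9 → 0.9 kcal/mol.
C (eclipsed): H(0°)/F(0°) eclipsed 1.1; H(120°)/OCH3(120°) eclipsed 1.6; Ph(240°)/H(240°) eclipsed 1.9 → 4.6 kcal/mol.
E(D) − E(C) = 0.9 − 4.6 = -3.7 kcal/mol.

-3.7 kcal/mol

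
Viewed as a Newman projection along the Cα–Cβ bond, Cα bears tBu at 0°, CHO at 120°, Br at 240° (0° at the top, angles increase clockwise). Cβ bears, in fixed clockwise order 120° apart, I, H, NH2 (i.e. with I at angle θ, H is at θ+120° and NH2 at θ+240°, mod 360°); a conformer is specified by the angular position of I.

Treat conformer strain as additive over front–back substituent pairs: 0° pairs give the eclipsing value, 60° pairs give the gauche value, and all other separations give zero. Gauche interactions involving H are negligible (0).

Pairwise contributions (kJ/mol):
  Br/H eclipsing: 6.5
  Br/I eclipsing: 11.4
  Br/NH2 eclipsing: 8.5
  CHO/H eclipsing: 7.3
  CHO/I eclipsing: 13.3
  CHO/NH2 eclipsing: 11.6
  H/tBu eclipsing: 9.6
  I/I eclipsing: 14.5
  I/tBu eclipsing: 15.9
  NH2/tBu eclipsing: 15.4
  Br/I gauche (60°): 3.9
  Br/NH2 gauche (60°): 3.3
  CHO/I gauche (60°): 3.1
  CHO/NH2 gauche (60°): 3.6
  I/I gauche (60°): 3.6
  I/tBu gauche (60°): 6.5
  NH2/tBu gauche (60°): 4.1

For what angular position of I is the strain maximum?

I at 0° (eclipsed): tBu(0°)/I(0°) eclipsed 15.9; CHO(120°)/H(120°) eclipsed 7.3; Br(240°)/NH2(240°) eclipsed 8.5 → 31.7 kJ/mol.
I at 60° (staggered): tBu(0°)/I(60°) gauche 6.5; tBu(0°)/NH2(300°) gauche 4.1; CHO(120°)/I(60°) gauche 3.1; Br(240°)/NH2(300°) gauche 3.3 → 17.0 kJ/mol.
I at 120° (eclipsed): tBu(0°)/NH2(0°) eclipsed 15.4; CHO(120°)/I(120°) eclipsed 13.3; Br(240°)/H(240°) eclipsed 6.5 → 35.2 kJ/mol.
I at 180° (staggered): tBu(0°)/NH2(60°) gauche 4.1; CHO(120°)/I(180°) gauche 3.1; CHO(120°)/NH2(60°) gauche 3.6; Br(240°)/I(180°) gauche 3.9 → 14.7 kJ/mol.
I at 240° (eclipsed): tBu(0°)/H(0°) eclipsed 9.6; CHO(120°)/NH2(120°) eclipsed 11.6; Br(240°)/I(240°) eclipsed 11.4 → 32.6 kJ/mol.
I at 300° (staggered): tBu(0°)/I(300°) gauche 6.5; CHO(120°)/NH2(180°) gauche 3.6; Br(240°)/I(300°) gauche 3.9; Br(240°)/NH2(180°) gauche 3.3 → 17.3 kJ/mol.
The maximum (35.2 kJ/mol) occurs with I at 120°.

120°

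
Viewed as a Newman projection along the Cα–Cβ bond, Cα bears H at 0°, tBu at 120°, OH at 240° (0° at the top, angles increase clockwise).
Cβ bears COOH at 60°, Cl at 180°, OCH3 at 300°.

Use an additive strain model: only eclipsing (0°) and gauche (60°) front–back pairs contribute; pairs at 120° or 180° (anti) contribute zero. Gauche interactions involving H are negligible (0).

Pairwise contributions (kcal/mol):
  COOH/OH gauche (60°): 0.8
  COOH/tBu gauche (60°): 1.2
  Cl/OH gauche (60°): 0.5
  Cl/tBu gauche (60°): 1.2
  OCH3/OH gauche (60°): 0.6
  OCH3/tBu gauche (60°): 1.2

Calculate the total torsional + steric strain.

3.5 kcal/mol

This conformer (staggered): tBu–COOH gauche, tBu–Cl gauche, OH–Cl gauche, OH–OCH3 gauche; 1.2 + 1.2 + 0.5 + 0.6 = 3.5 kcal/mol.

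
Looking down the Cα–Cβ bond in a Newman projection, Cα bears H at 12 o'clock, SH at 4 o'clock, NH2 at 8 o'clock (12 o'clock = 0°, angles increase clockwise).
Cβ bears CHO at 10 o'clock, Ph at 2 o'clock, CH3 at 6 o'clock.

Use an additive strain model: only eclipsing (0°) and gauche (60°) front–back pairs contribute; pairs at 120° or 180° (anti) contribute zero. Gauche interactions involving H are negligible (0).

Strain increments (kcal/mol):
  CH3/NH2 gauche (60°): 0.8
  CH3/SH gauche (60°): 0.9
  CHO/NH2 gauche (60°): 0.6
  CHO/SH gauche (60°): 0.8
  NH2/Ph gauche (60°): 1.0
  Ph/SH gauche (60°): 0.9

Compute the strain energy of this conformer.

This conformer (staggered): SH(120°)/Ph(60°) gauche 0.9; SH(120°)/CH3(180°) gauche 0.9; NH2(240°)/CHO(300°) gauche 0.6; NH2(240°)/CH3(180°) gauche 0.8 → 3.2 kcal/mol.

3.2 kcal/mol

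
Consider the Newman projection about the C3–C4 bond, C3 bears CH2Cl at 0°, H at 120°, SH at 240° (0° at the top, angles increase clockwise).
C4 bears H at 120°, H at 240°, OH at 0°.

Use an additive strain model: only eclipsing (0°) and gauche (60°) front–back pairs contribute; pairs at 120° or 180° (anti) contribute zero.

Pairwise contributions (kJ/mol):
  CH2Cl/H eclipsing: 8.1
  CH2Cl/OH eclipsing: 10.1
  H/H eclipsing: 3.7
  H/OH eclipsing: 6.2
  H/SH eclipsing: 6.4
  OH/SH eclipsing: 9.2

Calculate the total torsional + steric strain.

20.2 kJ/mol

This conformer is eclipsed. CH2Cl at 0° is eclipsed with OH at 0° (10.1); H at 120° is eclipsed with H at 120° (3.7); SH at 240° is eclipsed with H at 240° (6.4). Total 20.2 kJ/mol.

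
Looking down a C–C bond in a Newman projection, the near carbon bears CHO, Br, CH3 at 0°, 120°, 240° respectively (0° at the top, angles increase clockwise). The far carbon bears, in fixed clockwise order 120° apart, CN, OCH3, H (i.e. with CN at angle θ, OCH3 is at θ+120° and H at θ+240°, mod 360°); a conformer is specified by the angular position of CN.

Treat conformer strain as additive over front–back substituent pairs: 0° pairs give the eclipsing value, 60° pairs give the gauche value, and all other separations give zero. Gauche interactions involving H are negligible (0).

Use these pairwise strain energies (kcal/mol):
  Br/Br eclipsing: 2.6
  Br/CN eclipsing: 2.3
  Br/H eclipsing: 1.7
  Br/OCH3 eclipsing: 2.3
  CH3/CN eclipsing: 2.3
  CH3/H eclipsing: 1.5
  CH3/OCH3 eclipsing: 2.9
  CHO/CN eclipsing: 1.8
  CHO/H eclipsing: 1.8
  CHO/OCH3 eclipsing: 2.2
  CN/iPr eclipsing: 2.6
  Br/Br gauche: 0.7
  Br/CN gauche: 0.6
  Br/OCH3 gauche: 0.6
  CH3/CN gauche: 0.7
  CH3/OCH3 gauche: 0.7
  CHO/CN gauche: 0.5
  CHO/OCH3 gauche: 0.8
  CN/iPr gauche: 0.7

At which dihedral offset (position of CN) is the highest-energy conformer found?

CN at 0° is eclipsed. CHO at 0° is eclipsed with CN at 0° (1.8); Br at 120° is eclipsed with OCH3 at 120° (2.3); CH3 at 240° is eclipsed with H at 240° (1.5). Total 5.6 kcal/mol.
CN at 60° is staggered. CHO at 0° is gauche with CN at 60° (0.5); Br at 120° is gauche with CN at 60° (0.6); Br at 120° is gauche with OCH3 at 180° (0.6); CH3 at 240° is gauche with OCH3 at 180° (0.7). Total 2.4 kcal/mol.
CN at 120° is eclipsed. CHO at 0° is eclipsed with H at 0° (1.8); Br at 120° is eclipsed with CN at 120° (2.3); CH3 at 240° is eclipsed with OCH3 at 240° (2.9). Total 7.0 kcal/mol.
CN at 180° is staggered. CHO at 0° is gauche with OCH3 at 300° (0.8); Br at 120° is gauche with CN at 180° (0.6); CH3 at 240° is gauche with CN at 180° (0.7); CH3 at 240° is gauche with OCH3 at 300° (0.7). Total 2.8 kcal/mol.
CN at 240° is eclipsed. CHO at 0° is eclipsed with OCH3 at 0° (2.2); Br at 120° is eclipsed with H at 120° (1.7); CH3 at 240° is eclipsed with CN at 240° (2.3). Total 6.2 kcal/mol.
CN at 300° is staggered. CHO at 0° is gauche with CN at 300° (0.5); CHO at 0° is gauche with OCH3 at 60° (0.8); Br at 120° is gauche with OCH3 at 60° (0.6); CH3 at 240° is gauche with CN at 300° (0.7). Total 2.6 kcal/mol.
The maximum (7.0 kcal/mol) occurs with CN at 120°.

120°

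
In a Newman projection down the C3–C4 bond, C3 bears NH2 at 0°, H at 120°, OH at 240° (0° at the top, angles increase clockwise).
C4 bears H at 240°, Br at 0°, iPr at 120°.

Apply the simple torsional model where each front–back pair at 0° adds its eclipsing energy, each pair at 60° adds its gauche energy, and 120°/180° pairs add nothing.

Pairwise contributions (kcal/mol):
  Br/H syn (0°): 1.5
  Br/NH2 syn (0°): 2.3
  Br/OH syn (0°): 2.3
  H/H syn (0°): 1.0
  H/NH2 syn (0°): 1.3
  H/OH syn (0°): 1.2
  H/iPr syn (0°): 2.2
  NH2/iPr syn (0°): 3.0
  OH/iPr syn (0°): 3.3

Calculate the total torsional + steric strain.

5.7 kcal/mol

This conformer (eclipsed): NH2(0°)/Br(0°) eclipsed 2.3; H(120°)/iPr(120°) eclipsed 2.2; OH(240°)/H(240°) eclipsed 1.2 → 5.7 kcal/mol.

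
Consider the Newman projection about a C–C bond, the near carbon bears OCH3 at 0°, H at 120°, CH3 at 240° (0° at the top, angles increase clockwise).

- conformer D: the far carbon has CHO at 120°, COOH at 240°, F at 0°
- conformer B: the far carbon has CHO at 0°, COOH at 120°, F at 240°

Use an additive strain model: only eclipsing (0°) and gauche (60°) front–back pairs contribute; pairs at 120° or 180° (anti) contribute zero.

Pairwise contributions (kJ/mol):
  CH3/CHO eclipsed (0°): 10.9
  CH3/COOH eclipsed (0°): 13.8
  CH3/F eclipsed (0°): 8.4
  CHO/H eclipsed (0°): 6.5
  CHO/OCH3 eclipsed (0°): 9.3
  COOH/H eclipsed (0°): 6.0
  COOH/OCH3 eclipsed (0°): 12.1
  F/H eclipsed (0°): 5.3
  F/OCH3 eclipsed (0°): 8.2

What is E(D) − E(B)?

D is eclipsed. OCH3 at 0° is eclipsed with F at 0° (8.2); H at 120° is eclipsed with CHO at 120° (6.5); CH3 at 240° is eclipsed with COOH at 240° (13.8). Total 28.5 kJ/mol.
B is eclipsed. OCH3 at 0° is eclipsed with CHO at 0° (9.3); H at 120° is eclipsed with COOH at 120° (6.0); CH3 at 240° is eclipsed with F at 240° (8.4). Total 23.7 kJ/mol.
E(D) − E(B) = 28.5 − 23.7 = +4.8 kJ/mol.

+4.8 kJ/mol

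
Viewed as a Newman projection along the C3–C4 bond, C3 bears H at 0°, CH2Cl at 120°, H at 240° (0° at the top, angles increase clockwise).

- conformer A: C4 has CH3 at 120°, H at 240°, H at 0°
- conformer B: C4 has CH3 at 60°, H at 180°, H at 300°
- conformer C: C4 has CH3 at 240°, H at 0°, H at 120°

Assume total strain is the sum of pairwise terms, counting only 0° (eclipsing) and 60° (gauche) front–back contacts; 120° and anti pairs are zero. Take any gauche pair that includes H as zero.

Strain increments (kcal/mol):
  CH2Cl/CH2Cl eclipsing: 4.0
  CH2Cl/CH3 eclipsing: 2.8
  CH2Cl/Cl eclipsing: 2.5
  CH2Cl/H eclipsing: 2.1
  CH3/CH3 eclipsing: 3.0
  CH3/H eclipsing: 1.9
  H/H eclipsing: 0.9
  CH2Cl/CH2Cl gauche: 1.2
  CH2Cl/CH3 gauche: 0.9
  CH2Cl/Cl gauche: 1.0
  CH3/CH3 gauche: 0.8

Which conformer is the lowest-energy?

A is eclipsed. H at 0° is eclipsed with H at 0° (0.9); CH2Cl at 120° is eclipsed with CH3 at 120° (2.8); H at 240° is eclipsed with H at 240° (0.9). Total 4.6 kcal/mol.
B is staggered. CH2Cl at 120° is gauche with CH3 at 60° (0.9). Total 0.9 kcal/mol.
C is eclipsed. H at 0° is eclipsed with H at 0° (0.9); CH2Cl at 120° is eclipsed with H at 120° (2.1); H at 240° is eclipsed with CH3 at 240° (1.9). Total 4.9 kcal/mol.
B has the lowest total (0.9 kcal/mol).

B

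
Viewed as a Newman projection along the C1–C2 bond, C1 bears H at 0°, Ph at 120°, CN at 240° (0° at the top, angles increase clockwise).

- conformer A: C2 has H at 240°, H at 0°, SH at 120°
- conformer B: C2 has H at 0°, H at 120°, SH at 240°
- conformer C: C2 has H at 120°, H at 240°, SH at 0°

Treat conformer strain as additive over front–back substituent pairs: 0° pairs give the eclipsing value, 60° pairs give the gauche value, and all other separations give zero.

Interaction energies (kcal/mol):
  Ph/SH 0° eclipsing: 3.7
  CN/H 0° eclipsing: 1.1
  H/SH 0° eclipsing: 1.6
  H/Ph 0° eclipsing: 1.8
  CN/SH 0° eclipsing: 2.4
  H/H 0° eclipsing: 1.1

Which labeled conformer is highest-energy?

A

A (eclipsed): H–H eclipsed, Ph–SH eclipsed, CN–H eclipsed; 1.1 + 3.7 + 1.1 = 5.9 kcal/mol.
B (eclipsed): H–H eclipsed, Ph–H eclipsed, CN–SH eclipsed; 1.1 + 1.8 + 2.4 = 5.3 kcal/mol.
C (eclipsed): H–SH eclipsed, Ph–H eclipsed, CN–H eclipsed; 1.6 + 1.8 + 1.1 = 4.5 kcal/mol.
A has the highest total (5.9 kcal/mol).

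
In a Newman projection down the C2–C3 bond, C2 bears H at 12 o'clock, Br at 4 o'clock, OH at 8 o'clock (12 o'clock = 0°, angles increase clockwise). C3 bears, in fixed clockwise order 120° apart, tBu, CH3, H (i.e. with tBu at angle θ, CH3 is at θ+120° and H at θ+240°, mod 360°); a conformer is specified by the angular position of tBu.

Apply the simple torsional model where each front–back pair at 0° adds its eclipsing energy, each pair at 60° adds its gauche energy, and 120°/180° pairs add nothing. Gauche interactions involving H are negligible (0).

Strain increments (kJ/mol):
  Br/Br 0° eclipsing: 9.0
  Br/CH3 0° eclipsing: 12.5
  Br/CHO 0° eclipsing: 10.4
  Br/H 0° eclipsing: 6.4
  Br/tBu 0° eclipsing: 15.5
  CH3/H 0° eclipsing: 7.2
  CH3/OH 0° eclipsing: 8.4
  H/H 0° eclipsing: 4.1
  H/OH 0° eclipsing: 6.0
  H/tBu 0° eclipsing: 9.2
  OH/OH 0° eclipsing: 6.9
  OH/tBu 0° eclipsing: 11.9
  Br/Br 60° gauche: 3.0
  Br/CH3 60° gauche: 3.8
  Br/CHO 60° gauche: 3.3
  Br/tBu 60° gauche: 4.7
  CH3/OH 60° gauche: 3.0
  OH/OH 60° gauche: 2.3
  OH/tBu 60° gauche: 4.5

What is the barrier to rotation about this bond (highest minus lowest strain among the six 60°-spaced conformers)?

tBu at 0° (eclipsed): H(0°)/tBu(0°) eclipsed 9.2; Br(120°)/CH3(120°) eclipsed 12.5; OH(240°)/H(240°) eclipsed 6.0 → 27.7 kJ/mol.
tBu at 60° (staggered): Br(120°)/tBu(60°) gauche 4.7; Br(120°)/CH3(180°) gauche 3.8; OH(240°)/CH3(180°) gauche 3.0 → 11.5 kJ/mol.
tBu at 120° (eclipsed): H(0°)/H(0°) eclipsed 4.1; Br(120°)/tBu(120°) eclipsed 15.5; OH(240°)/CH3(240°) eclipsed 8.4 → 28.0 kJ/mol.
tBu at 180° (staggered): Br(120°)/tBu(180°) gauche 4.7; OH(240°)/tBu(180°) gauche 4.5; OH(240°)/CH3(300°) gauche 3.0 → 12.2 kJ/mol.
tBu at 240° (eclipsed): H(0°)/CH3(0°) eclipsed 7.2; Br(120°)/H(120°) eclipsed 6.4; OH(240°)/tBu(240°) eclipsed 11.9 → 25.5 kJ/mol.
tBu at 300° (staggered): Br(120°)/CH3(60°) gauche 3.8; OH(240°)/tBu(300°) gauche 4.5 → 8.3 kJ/mol.
Max at 120° (28.0 kJ/mol), min at 300° (8.3 kJ/mol); barrier = 19.7 kJ/mol.

19.7 kJ/mol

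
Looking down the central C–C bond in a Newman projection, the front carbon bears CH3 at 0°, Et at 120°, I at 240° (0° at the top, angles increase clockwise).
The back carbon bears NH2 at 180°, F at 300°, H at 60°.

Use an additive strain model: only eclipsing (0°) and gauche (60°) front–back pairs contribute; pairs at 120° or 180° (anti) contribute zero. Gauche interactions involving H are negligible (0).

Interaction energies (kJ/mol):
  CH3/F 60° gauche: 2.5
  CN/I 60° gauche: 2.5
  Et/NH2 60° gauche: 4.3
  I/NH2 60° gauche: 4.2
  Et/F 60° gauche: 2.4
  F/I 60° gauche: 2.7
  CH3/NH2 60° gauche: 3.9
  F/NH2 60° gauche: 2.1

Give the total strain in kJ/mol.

This conformer is staggered. CH3 at 0° is gauche with F at 300° (2.5); Et at 120° is gauche with NH2 at 180° (4.3); I at 240° is gauche with NH2 at 180° (4.2); I at 240° is gauche with F at 300° (2.7). Total 13.7 kJ/mol.

13.7 kJ/mol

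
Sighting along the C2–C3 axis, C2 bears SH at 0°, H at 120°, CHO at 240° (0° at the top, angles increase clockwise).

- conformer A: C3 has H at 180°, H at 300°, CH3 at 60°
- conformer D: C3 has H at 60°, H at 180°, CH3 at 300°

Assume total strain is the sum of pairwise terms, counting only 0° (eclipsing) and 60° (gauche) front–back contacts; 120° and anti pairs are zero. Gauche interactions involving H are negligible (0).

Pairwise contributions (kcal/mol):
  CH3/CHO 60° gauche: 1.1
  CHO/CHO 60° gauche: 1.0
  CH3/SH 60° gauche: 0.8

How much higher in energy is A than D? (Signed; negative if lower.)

-1.1 kcal/mol

A (staggered): SH–CH3 gauche; 0.8 = 0.8 kcal/mol.
D (staggered): SH–CH3 gauche, CHO–CH3 gauche; 0.8 + 1.1 = 1.9 kcal/mol.
E(A) − E(D) = 0.8 − 1.9 = -1.1 kcal/mol.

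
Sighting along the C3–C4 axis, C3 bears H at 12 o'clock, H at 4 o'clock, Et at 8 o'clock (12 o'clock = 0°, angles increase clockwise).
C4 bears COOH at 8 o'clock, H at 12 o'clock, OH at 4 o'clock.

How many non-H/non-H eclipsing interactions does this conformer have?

Non-H eclipsing pairs: Et(240°)/COOH(240°) — 1 interaction.

1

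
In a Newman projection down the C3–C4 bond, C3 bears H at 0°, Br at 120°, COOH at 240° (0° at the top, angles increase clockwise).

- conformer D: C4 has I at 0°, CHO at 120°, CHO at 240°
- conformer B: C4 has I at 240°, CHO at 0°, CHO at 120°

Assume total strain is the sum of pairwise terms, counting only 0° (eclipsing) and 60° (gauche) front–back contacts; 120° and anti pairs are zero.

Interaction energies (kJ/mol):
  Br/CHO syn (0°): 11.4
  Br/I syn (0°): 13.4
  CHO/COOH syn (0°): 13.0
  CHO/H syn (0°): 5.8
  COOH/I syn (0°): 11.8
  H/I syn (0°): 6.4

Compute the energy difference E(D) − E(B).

+1.8 kJ/mol

D (eclipsed): H–I eclipsed, Br–CHO eclipsed, COOH–CHO eclipsed; 6.4 + 11.4 + 13.0 = 30.8 kJ/mol.
B (eclipsed): H–CHO eclipsed, Br–CHO eclipsed, COOH–I eclipsed; 5.8 + 11.4 + 11.8 = 29.0 kJ/mol.
E(D) − E(B) = 30.8 − 29.0 = +1.8 kJ/mol.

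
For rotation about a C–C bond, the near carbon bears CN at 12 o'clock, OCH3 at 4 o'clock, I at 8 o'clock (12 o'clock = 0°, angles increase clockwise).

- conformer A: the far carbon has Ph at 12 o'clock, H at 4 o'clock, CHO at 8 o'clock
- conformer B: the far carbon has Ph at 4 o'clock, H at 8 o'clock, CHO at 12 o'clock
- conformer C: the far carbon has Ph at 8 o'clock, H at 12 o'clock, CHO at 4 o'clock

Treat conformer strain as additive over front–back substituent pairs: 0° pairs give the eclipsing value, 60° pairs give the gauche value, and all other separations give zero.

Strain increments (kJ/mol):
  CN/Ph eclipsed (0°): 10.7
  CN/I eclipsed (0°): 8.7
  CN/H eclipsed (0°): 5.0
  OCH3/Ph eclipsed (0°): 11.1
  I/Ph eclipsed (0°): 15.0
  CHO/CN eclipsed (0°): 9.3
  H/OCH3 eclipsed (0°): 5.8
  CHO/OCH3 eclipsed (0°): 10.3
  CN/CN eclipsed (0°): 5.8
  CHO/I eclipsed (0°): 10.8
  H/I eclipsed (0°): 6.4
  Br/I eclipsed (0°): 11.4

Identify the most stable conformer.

B

A (eclipsed): CN(0°)/Ph(0°) eclipsed 10.7; OCH3(120°)/H(120°) eclipsed 5.8; I(240°)/CHO(240°) eclipsed 10.8 → 27.3 kJ/mol.
B (eclipsed): CN(0°)/CHO(0°) eclipsed 9.3; OCH3(120°)/Ph(120°) eclipsed 11.1; I(240°)/H(240°) eclipsed 6.4 → 26.8 kJ/mol.
C (eclipsed): CN(0°)/H(0°) eclipsed 5.0; OCH3(120°)/CHO(120°) eclipsed 10.3; I(240°)/Ph(240°) eclipsed 15.0 → 30.3 kJ/mol.
B has the lowest total (26.8 kJ/mol).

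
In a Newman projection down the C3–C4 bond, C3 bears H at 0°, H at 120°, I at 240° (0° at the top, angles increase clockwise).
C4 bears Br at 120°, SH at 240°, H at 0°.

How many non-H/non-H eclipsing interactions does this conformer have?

1

Non-H eclipsing pairs: I(240°)/SH(240°) — 1 interaction.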